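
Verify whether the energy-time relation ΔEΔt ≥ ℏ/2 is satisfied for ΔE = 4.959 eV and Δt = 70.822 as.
Yes, it satisfies the uncertainty relation.

Calculate the product ΔEΔt:
ΔE = 4.959 eV = 7.945e-19 J
ΔEΔt = (7.945e-19 J) × (7.082e-17 s)
ΔEΔt = 5.627e-35 J·s

Compare to the minimum allowed value ℏ/2:
ℏ/2 = 5.273e-35 J·s

Since ΔEΔt = 5.627e-35 J·s ≥ 5.273e-35 J·s = ℏ/2,
this satisfies the uncertainty relation.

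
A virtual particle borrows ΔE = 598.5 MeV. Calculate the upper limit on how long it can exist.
5.499 × 10^-25 s

Using the energy-time uncertainty principle:
ΔEΔt ≥ ℏ/2

For a virtual particle borrowing energy ΔE, the maximum lifetime is:
Δt_max = ℏ/(2ΔE)

Converting energy:
ΔE = 598.5 MeV = 9.589e-11 J

Δt_max = (1.055e-34 J·s) / (2 × 9.589e-11 J)
Δt_max = 5.499e-25 s = 5.499 × 10^-25 s

Virtual particles with higher borrowed energy exist for shorter times.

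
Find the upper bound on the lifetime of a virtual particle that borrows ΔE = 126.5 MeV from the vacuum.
2.602 ys

Using the energy-time uncertainty principle:
ΔEΔt ≥ ℏ/2

For a virtual particle borrowing energy ΔE, the maximum lifetime is:
Δt_max = ℏ/(2ΔE)

Converting energy:
ΔE = 126.5 MeV = 2.027e-11 J

Δt_max = (1.055e-34 J·s) / (2 × 2.027e-11 J)
Δt_max = 2.602e-24 s = 2.602 ys

Virtual particles with higher borrowed energy exist for shorter times.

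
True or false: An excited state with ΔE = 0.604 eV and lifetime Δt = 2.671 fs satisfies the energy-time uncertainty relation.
Yes, it satisfies the uncertainty relation.

Calculate the product ΔEΔt:
ΔE = 0.604 eV = 9.677e-20 J
ΔEΔt = (9.677e-20 J) × (2.671e-15 s)
ΔEΔt = 2.585e-34 J·s

Compare to the minimum allowed value ℏ/2:
ℏ/2 = 5.273e-35 J·s

Since ΔEΔt = 2.585e-34 J·s ≥ 5.273e-35 J·s = ℏ/2,
this satisfies the uncertainty relation.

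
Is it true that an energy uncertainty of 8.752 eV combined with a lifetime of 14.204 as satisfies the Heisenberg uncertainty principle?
No, it violates the uncertainty relation.

Calculate the product ΔEΔt:
ΔE = 8.752 eV = 1.402e-18 J
ΔEΔt = (1.402e-18 J) × (1.420e-17 s)
ΔEΔt = 1.992e-35 J·s

Compare to the minimum allowed value ℏ/2:
ℏ/2 = 5.273e-35 J·s

Since ΔEΔt = 1.992e-35 J·s < 5.273e-35 J·s = ℏ/2,
this violates the uncertainty relation.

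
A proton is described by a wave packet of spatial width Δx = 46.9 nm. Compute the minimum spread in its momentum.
1.124 × 10^-27 kg·m/s

For a wave packet, the spatial width Δx and momentum spread Δp are related by the uncertainty principle:
ΔxΔp ≥ ℏ/2

The minimum momentum spread is:
Δp_min = ℏ/(2Δx)
Δp_min = (1.055e-34 J·s) / (2 × 4.690e-08 m)
Δp_min = 1.124e-27 kg·m/s

A wave packet cannot have both a well-defined position and well-defined momentum.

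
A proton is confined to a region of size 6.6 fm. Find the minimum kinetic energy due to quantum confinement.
119.088 keV

Using the uncertainty principle:

1. Position uncertainty: Δx ≈ 6.600e-15 m
2. Minimum momentum uncertainty: Δp = ℏ/(2Δx) = 7.989e-21 kg·m/s
3. Minimum kinetic energy:
   KE = (Δp)²/(2m) = (7.989e-21)²/(2 × 1.673e-27 kg)
   KE = 1.908e-14 J = 119.088 keV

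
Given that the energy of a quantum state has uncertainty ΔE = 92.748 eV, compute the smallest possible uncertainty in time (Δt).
3.548 as

Using the energy-time uncertainty principle:
ΔEΔt ≥ ℏ/2

The minimum uncertainty in time is:
Δt_min = ℏ/(2ΔE)
Δt_min = (1.055e-34 J·s) / (2 × 1.486e-17 J)
Δt_min = 3.548e-18 s = 3.548 as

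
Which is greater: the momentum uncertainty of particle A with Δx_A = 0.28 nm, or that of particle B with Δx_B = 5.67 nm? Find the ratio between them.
Particle A has the larger minimum momentum uncertainty, by a factor of 20.25.

For each particle, the minimum momentum uncertainty is Δp_min = ℏ/(2Δx):

Particle A: Δp_A = ℏ/(2×2.800e-10 m) = 1.883e-25 kg·m/s
Particle B: Δp_B = ℏ/(2×5.670e-09 m) = 9.300e-27 kg·m/s

Ratio: Δp_A/Δp_B = 20.25

Since Δp_min ∝ 1/Δx, the particle with smaller position uncertainty (A) has larger momentum uncertainty.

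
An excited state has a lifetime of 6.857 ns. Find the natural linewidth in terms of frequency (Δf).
11.605 MHz

Using the energy-time uncertainty principle and E = hf:
ΔEΔt ≥ ℏ/2
hΔf·Δt ≥ ℏ/2

The minimum frequency uncertainty is:
Δf = ℏ/(2hτ) = 1/(4πτ)
Δf = 1/(4π × 6.857e-09 s)
Δf = 1.161e+07 Hz = 11.605 MHz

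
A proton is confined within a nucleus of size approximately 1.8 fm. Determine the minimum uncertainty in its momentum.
2.929 × 10^-20 kg·m/s

Using the Heisenberg uncertainty principle:
ΔxΔp ≥ ℏ/2

With Δx ≈ L = 1.800e-15 m (the confinement size):
Δp_min = ℏ/(2Δx)
Δp_min = (1.055e-34 J·s) / (2 × 1.800e-15 m)
Δp_min = 2.929e-20 kg·m/s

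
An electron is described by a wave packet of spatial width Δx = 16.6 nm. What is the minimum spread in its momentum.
3.176 × 10^-27 kg·m/s

For a wave packet, the spatial width Δx and momentum spread Δp are related by the uncertainty principle:
ΔxΔp ≥ ℏ/2

The minimum momentum spread is:
Δp_min = ℏ/(2Δx)
Δp_min = (1.055e-34 J·s) / (2 × 1.660e-08 m)
Δp_min = 3.176e-27 kg·m/s

A wave packet cannot have both a well-defined position and well-defined momentum.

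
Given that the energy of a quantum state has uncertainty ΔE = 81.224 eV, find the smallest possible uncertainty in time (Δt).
4.052 as

Using the energy-time uncertainty principle:
ΔEΔt ≥ ℏ/2

The minimum uncertainty in time is:
Δt_min = ℏ/(2ΔE)
Δt_min = (1.055e-34 J·s) / (2 × 1.301e-17 J)
Δt_min = 4.052e-18 s = 4.052 as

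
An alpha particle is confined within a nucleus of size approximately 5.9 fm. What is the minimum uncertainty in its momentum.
8.937 × 10^-21 kg·m/s

Using the Heisenberg uncertainty principle:
ΔxΔp ≥ ℏ/2

With Δx ≈ L = 5.900e-15 m (the confinement size):
Δp_min = ℏ/(2Δx)
Δp_min = (1.055e-34 J·s) / (2 × 5.900e-15 m)
Δp_min = 8.937e-21 kg·m/s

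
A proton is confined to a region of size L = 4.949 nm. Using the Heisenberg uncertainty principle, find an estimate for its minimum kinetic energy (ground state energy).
211.797 neV

Using the uncertainty principle to estimate ground state energy:

1. The position uncertainty is approximately the confinement size:
   Δx ≈ L = 4.949e-09 m

2. From ΔxΔp ≥ ℏ/2, the minimum momentum uncertainty is:
   Δp ≈ ℏ/(2L) = 1.065e-26 kg·m/s

3. The kinetic energy is approximately:
   KE ≈ (Δp)²/(2m) = (1.065e-26)²/(2 × 1.673e-27 kg)
   KE ≈ 3.393e-26 J = 211.797 neV

This is an order-of-magnitude estimate of the ground state energy.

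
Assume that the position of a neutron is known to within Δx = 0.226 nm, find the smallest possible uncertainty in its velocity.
139.297 m/s

Using the Heisenberg uncertainty principle and Δp = mΔv:
ΔxΔp ≥ ℏ/2
Δx(mΔv) ≥ ℏ/2

The minimum uncertainty in velocity is:
Δv_min = ℏ/(2mΔx)
Δv_min = (1.055e-34 J·s) / (2 × 1.675e-27 kg × 2.260e-10 m)
Δv_min = 1.393e+02 m/s = 139.297 m/s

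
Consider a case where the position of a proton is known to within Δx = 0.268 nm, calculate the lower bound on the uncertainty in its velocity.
117.629 m/s

Using the Heisenberg uncertainty principle and Δp = mΔv:
ΔxΔp ≥ ℏ/2
Δx(mΔv) ≥ ℏ/2

The minimum uncertainty in velocity is:
Δv_min = ℏ/(2mΔx)
Δv_min = (1.055e-34 J·s) / (2 × 1.673e-27 kg × 2.680e-10 m)
Δv_min = 1.176e+02 m/s = 117.629 m/s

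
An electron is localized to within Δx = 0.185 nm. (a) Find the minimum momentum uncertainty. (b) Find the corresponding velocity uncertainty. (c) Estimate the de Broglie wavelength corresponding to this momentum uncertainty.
(a) Δp_min = 2.850 × 10^-25 kg·m/s
(b) Δv_min = 312.886 km/s
(c) λ_dB = 2.325 nm

Step-by-step:

(a) From the uncertainty principle:
Δp_min = ℏ/(2Δx) = (1.055e-34 J·s)/(2 × 1.850e-10 m) = 2.850e-25 kg·m/s

(b) The velocity uncertainty:
Δv = Δp/m = (2.850e-25 kg·m/s)/(9.109e-31 kg) = 3.129e+05 m/s = 312.886 km/s

(c) The de Broglie wavelength for this momentum:
λ = h/p = (6.626e-34 J·s)/(2.850e-25 kg·m/s) = 2.325e-09 m = 2.325 nm

Note: The de Broglie wavelength is comparable to the localization size, as expected from wave-particle duality.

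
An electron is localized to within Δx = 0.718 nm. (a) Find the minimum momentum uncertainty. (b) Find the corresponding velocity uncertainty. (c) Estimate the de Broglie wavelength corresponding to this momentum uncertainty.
(a) Δp_min = 7.344 × 10^-26 kg·m/s
(b) Δv_min = 80.618 km/s
(c) λ_dB = 9.023 nm

Step-by-step:

(a) From the uncertainty principle:
Δp_min = ℏ/(2Δx) = (1.055e-34 J·s)/(2 × 7.180e-10 m) = 7.344e-26 kg·m/s

(b) The velocity uncertainty:
Δv = Δp/m = (7.344e-26 kg·m/s)/(9.109e-31 kg) = 8.062e+04 m/s = 80.618 km/s

(c) The de Broglie wavelength for this momentum:
λ = h/p = (6.626e-34 J·s)/(7.344e-26 kg·m/s) = 9.023e-09 m = 9.023 nm

Note: The de Broglie wavelength is comparable to the localization size, as expected from wave-particle duality.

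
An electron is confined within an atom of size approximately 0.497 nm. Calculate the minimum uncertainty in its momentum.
1.061 × 10^-25 kg·m/s

Using the Heisenberg uncertainty principle:
ΔxΔp ≥ ℏ/2

With Δx ≈ L = 4.970e-10 m (the confinement size):
Δp_min = ℏ/(2Δx)
Δp_min = (1.055e-34 J·s) / (2 × 4.970e-10 m)
Δp_min = 1.061e-25 kg·m/s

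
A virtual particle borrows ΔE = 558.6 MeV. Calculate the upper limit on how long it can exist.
5.892 × 10^-25 s

Using the energy-time uncertainty principle:
ΔEΔt ≥ ℏ/2

For a virtual particle borrowing energy ΔE, the maximum lifetime is:
Δt_max = ℏ/(2ΔE)

Converting energy:
ΔE = 558.6 MeV = 8.950e-11 J

Δt_max = (1.055e-34 J·s) / (2 × 8.950e-11 J)
Δt_max = 5.892e-25 s = 5.892 × 10^-25 s

Virtual particles with higher borrowed energy exist for shorter times.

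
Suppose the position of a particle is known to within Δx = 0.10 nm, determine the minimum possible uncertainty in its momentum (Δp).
5.273 × 10^-25 kg·m/s

Using the Heisenberg uncertainty principle:
ΔxΔp ≥ ℏ/2

The minimum uncertainty in momentum is:
Δp_min = ℏ/(2Δx)
Δp_min = (1.055e-34 J·s) / (2 × 1.000e-10 m)
Δp_min = 5.273e-25 kg·m/s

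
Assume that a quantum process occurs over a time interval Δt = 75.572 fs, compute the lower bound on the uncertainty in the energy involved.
4.355 meV

Using the energy-time uncertainty principle:
ΔEΔt ≥ ℏ/2

The minimum uncertainty in energy is:
ΔE_min = ℏ/(2Δt)
ΔE_min = (1.055e-34 J·s) / (2 × 7.557e-14 s)
ΔE_min = 6.977e-22 J = 4.355 meV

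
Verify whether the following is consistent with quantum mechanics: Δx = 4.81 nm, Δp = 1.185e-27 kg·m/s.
No, it violates the uncertainty principle (impossible measurement).

Calculate the product ΔxΔp:
ΔxΔp = (4.810e-09 m) × (1.185e-27 kg·m/s)
ΔxΔp = 5.700e-36 J·s

Compare to the minimum allowed value ℏ/2:
ℏ/2 = 5.273e-35 J·s

Since ΔxΔp = 5.700e-36 J·s < 5.273e-35 J·s = ℏ/2,
the measurement violates the uncertainty principle.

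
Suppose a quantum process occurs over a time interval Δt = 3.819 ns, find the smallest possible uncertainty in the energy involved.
86.176 neV

Using the energy-time uncertainty principle:
ΔEΔt ≥ ℏ/2

The minimum uncertainty in energy is:
ΔE_min = ℏ/(2Δt)
ΔE_min = (1.055e-34 J·s) / (2 × 3.819e-09 s)
ΔE_min = 1.381e-26 J = 86.176 neV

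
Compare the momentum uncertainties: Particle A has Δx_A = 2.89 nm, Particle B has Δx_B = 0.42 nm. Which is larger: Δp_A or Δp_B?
Particle B has the larger minimum momentum uncertainty, by a factor of 6.88.

For each particle, the minimum momentum uncertainty is Δp_min = ℏ/(2Δx):

Particle A: Δp_A = ℏ/(2×2.890e-09 m) = 1.825e-26 kg·m/s
Particle B: Δp_B = ℏ/(2×4.200e-10 m) = 1.255e-25 kg·m/s

Ratio: Δp_B/Δp_A = 6.88

Since Δp_min ∝ 1/Δx, the particle with smaller position uncertainty (B) has larger momentum uncertainty.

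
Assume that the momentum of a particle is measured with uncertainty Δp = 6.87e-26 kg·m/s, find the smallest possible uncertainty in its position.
767.520 pm

Using the Heisenberg uncertainty principle:
ΔxΔp ≥ ℏ/2

The minimum uncertainty in position is:
Δx_min = ℏ/(2Δp)
Δx_min = (1.055e-34 J·s) / (2 × 6.870e-26 kg·m/s)
Δx_min = 7.675e-10 m = 767.520 pm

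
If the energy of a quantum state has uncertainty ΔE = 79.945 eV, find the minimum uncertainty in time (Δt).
4.117 as

Using the energy-time uncertainty principle:
ΔEΔt ≥ ℏ/2

The minimum uncertainty in time is:
Δt_min = ℏ/(2ΔE)
Δt_min = (1.055e-34 J·s) / (2 × 1.281e-17 J)
Δt_min = 4.117e-18 s = 4.117 as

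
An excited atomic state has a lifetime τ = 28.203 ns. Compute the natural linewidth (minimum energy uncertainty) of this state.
11.669 neV

Using the energy-time uncertainty principle:
ΔEΔt ≥ ℏ/2

The lifetime τ represents the time uncertainty Δt.
The natural linewidth (minimum energy uncertainty) is:

ΔE = ℏ/(2τ)
ΔE = (1.055e-34 J·s) / (2 × 2.820e-08 s)
ΔE = 1.870e-27 J = 11.669 neV

This natural linewidth limits the precision of spectroscopic measurements.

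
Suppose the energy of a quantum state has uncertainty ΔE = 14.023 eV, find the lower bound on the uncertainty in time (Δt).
23.469 as

Using the energy-time uncertainty principle:
ΔEΔt ≥ ℏ/2

The minimum uncertainty in time is:
Δt_min = ℏ/(2ΔE)
Δt_min = (1.055e-34 J·s) / (2 × 2.247e-18 J)
Δt_min = 2.347e-17 s = 23.469 as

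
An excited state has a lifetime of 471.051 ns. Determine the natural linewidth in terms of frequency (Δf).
168.936 kHz

Using the energy-time uncertainty principle and E = hf:
ΔEΔt ≥ ℏ/2
hΔf·Δt ≥ ℏ/2

The minimum frequency uncertainty is:
Δf = ℏ/(2hτ) = 1/(4πτ)
Δf = 1/(4π × 4.711e-07 s)
Δf = 1.689e+05 Hz = 168.936 kHz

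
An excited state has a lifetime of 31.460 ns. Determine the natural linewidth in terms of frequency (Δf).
2.529 MHz

Using the energy-time uncertainty principle and E = hf:
ΔEΔt ≥ ℏ/2
hΔf·Δt ≥ ℏ/2

The minimum frequency uncertainty is:
Δf = ℏ/(2hτ) = 1/(4πτ)
Δf = 1/(4π × 3.146e-08 s)
Δf = 2.529e+06 Hz = 2.529 MHz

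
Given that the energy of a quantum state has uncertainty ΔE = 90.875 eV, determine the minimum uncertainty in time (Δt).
3.622 as

Using the energy-time uncertainty principle:
ΔEΔt ≥ ℏ/2

The minimum uncertainty in time is:
Δt_min = ℏ/(2ΔE)
Δt_min = (1.055e-34 J·s) / (2 × 1.456e-17 J)
Δt_min = 3.622e-18 s = 3.622 as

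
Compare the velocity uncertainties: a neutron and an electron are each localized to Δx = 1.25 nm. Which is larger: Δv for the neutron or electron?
The electron has the larger minimum velocity uncertainty, by a ratio of 1838.7.

For both particles, Δp_min = ℏ/(2Δx) = 4.218e-26 kg·m/s (same for both).

The velocity uncertainty is Δv = Δp/m:
- neutron: Δv = 4.218e-26 / 1.675e-27 = 2.518e+01 m/s = 25.185 m/s
- electron: Δv = 4.218e-26 / 9.109e-31 = 4.631e+04 m/s = 46.307 km/s

Ratio: 4.631e+04 / 2.518e+01 = 1838.7

The lighter particle has larger velocity uncertainty because Δv ∝ 1/m.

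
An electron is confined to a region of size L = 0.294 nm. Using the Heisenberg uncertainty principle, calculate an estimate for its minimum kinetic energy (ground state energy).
110.197 meV

Using the uncertainty principle to estimate ground state energy:

1. The position uncertainty is approximately the confinement size:
   Δx ≈ L = 2.940e-10 m

2. From ΔxΔp ≥ ℏ/2, the minimum momentum uncertainty is:
   Δp ≈ ℏ/(2L) = 1.793e-25 kg·m/s

3. The kinetic energy is approximately:
   KE ≈ (Δp)²/(2m) = (1.793e-25)²/(2 × 9.109e-31 kg)
   KE ≈ 1.766e-20 J = 110.197 meV

This is an order-of-magnitude estimate of the ground state energy.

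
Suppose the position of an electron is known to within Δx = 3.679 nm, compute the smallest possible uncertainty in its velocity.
15.734 km/s

Using the Heisenberg uncertainty principle and Δp = mΔv:
ΔxΔp ≥ ℏ/2
Δx(mΔv) ≥ ℏ/2

The minimum uncertainty in velocity is:
Δv_min = ℏ/(2mΔx)
Δv_min = (1.055e-34 J·s) / (2 × 9.109e-31 kg × 3.679e-09 m)
Δv_min = 1.573e+04 m/s = 15.734 km/s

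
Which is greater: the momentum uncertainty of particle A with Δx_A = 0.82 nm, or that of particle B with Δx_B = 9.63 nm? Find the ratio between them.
Particle A has the larger minimum momentum uncertainty, by a factor of 11.74.

For each particle, the minimum momentum uncertainty is Δp_min = ℏ/(2Δx):

Particle A: Δp_A = ℏ/(2×8.200e-10 m) = 6.430e-26 kg·m/s
Particle B: Δp_B = ℏ/(2×9.630e-09 m) = 5.475e-27 kg·m/s

Ratio: Δp_A/Δp_B = 11.74

Since Δp_min ∝ 1/Δx, the particle with smaller position uncertainty (A) has larger momentum uncertainty.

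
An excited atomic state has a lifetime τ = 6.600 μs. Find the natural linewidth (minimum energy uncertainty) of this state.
49.865 peV

Using the energy-time uncertainty principle:
ΔEΔt ≥ ℏ/2

The lifetime τ represents the time uncertainty Δt.
The natural linewidth (minimum energy uncertainty) is:

ΔE = ℏ/(2τ)
ΔE = (1.055e-34 J·s) / (2 × 6.600e-06 s)
ΔE = 7.989e-30 J = 49.865 peV

This natural linewidth limits the precision of spectroscopic measurements.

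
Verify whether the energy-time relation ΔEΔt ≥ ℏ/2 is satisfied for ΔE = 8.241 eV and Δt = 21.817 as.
No, it violates the uncertainty relation.

Calculate the product ΔEΔt:
ΔE = 8.241 eV = 1.320e-18 J
ΔEΔt = (1.320e-18 J) × (2.182e-17 s)
ΔEΔt = 2.881e-35 J·s

Compare to the minimum allowed value ℏ/2:
ℏ/2 = 5.273e-35 J·s

Since ΔEΔt = 2.881e-35 J·s < 5.273e-35 J·s = ℏ/2,
this violates the uncertainty relation.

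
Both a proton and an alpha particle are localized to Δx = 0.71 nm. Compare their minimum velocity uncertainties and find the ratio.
The proton has the larger minimum velocity uncertainty, by a ratio of 4.0.

For both particles, Δp_min = ℏ/(2Δx) = 7.427e-26 kg·m/s (same for both).

The velocity uncertainty is Δv = Δp/m:
- proton: Δv = 7.427e-26 / 1.673e-27 = 4.440e+01 m/s = 44.401 m/s
- alpha particle: Δv = 7.427e-26 / 6.645e-27 = 1.118e+01 m/s = 11.177 m/s

Ratio: 4.440e+01 / 1.118e+01 = 4.0

The lighter particle has larger velocity uncertainty because Δv ∝ 1/m.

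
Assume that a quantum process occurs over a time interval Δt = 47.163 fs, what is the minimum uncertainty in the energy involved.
6.978 meV

Using the energy-time uncertainty principle:
ΔEΔt ≥ ℏ/2

The minimum uncertainty in energy is:
ΔE_min = ℏ/(2Δt)
ΔE_min = (1.055e-34 J·s) / (2 × 4.716e-14 s)
ΔE_min = 1.118e-21 J = 6.978 meV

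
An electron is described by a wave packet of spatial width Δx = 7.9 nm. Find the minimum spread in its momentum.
6.675 × 10^-27 kg·m/s

For a wave packet, the spatial width Δx and momentum spread Δp are related by the uncertainty principle:
ΔxΔp ≥ ℏ/2

The minimum momentum spread is:
Δp_min = ℏ/(2Δx)
Δp_min = (1.055e-34 J·s) / (2 × 7.900e-09 m)
Δp_min = 6.675e-27 kg·m/s

A wave packet cannot have both a well-defined position and well-defined momentum.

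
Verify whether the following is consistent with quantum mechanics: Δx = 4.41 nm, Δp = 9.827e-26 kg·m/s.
Yes, it satisfies the uncertainty principle.

Calculate the product ΔxΔp:
ΔxΔp = (4.410e-09 m) × (9.827e-26 kg·m/s)
ΔxΔp = 4.334e-34 J·s

Compare to the minimum allowed value ℏ/2:
ℏ/2 = 5.273e-35 J·s

Since ΔxΔp = 4.334e-34 J·s ≥ 5.273e-35 J·s = ℏ/2,
the measurement satisfies the uncertainty principle.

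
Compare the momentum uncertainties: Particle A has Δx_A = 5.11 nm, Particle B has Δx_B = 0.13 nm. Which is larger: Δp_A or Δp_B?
Particle B has the larger minimum momentum uncertainty, by a factor of 39.31.

For each particle, the minimum momentum uncertainty is Δp_min = ℏ/(2Δx):

Particle A: Δp_A = ℏ/(2×5.110e-09 m) = 1.032e-26 kg·m/s
Particle B: Δp_B = ℏ/(2×1.300e-10 m) = 4.056e-25 kg·m/s

Ratio: Δp_B/Δp_A = 39.31

Since Δp_min ∝ 1/Δx, the particle with smaller position uncertainty (B) has larger momentum uncertainty.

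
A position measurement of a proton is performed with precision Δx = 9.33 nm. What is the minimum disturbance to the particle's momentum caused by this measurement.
5.652 × 10^-27 kg·m/s

The uncertainty principle implies that measuring position disturbs momentum:
ΔxΔp ≥ ℏ/2

When we measure position with precision Δx, we necessarily introduce a momentum uncertainty:
Δp ≥ ℏ/(2Δx)
Δp_min = (1.055e-34 J·s) / (2 × 9.330e-09 m)
Δp_min = 5.652e-27 kg·m/s

The more precisely we measure position, the greater the momentum disturbance.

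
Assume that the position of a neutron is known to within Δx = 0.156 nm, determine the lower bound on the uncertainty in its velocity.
201.802 m/s

Using the Heisenberg uncertainty principle and Δp = mΔv:
ΔxΔp ≥ ℏ/2
Δx(mΔv) ≥ ℏ/2

The minimum uncertainty in velocity is:
Δv_min = ℏ/(2mΔx)
Δv_min = (1.055e-34 J·s) / (2 × 1.675e-27 kg × 1.560e-10 m)
Δv_min = 2.018e+02 m/s = 201.802 m/s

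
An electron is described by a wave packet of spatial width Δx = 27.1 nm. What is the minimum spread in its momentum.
1.946 × 10^-27 kg·m/s

For a wave packet, the spatial width Δx and momentum spread Δp are related by the uncertainty principle:
ΔxΔp ≥ ℏ/2

The minimum momentum spread is:
Δp_min = ℏ/(2Δx)
Δp_min = (1.055e-34 J·s) / (2 × 2.710e-08 m)
Δp_min = 1.946e-27 kg·m/s

A wave packet cannot have both a well-defined position and well-defined momentum.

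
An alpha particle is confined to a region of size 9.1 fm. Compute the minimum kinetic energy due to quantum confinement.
15.769 keV

Using the uncertainty principle:

1. Position uncertainty: Δx ≈ 9.100e-15 m
2. Minimum momentum uncertainty: Δp = ℏ/(2Δx) = 5.794e-21 kg·m/s
3. Minimum kinetic energy:
   KE = (Δp)²/(2m) = (5.794e-21)²/(2 × 6.645e-27 kg)
   KE = 2.526e-15 J = 15.769 keV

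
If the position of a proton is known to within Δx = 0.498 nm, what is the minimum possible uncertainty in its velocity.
63.302 m/s

Using the Heisenberg uncertainty principle and Δp = mΔv:
ΔxΔp ≥ ℏ/2
Δx(mΔv) ≥ ℏ/2

The minimum uncertainty in velocity is:
Δv_min = ℏ/(2mΔx)
Δv_min = (1.055e-34 J·s) / (2 × 1.673e-27 kg × 4.980e-10 m)
Δv_min = 6.330e+01 m/s = 63.302 m/s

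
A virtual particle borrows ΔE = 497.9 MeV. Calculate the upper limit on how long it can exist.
6.610 × 10^-25 s

Using the energy-time uncertainty principle:
ΔEΔt ≥ ℏ/2

For a virtual particle borrowing energy ΔE, the maximum lifetime is:
Δt_max = ℏ/(2ΔE)

Converting energy:
ΔE = 497.9 MeV = 7.977e-11 J

Δt_max = (1.055e-34 J·s) / (2 × 7.977e-11 J)
Δt_max = 6.610e-25 s = 6.610 × 10^-25 s

Virtual particles with higher borrowed energy exist for shorter times.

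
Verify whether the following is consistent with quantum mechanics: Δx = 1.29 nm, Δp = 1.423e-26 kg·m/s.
No, it violates the uncertainty principle (impossible measurement).

Calculate the product ΔxΔp:
ΔxΔp = (1.290e-09 m) × (1.423e-26 kg·m/s)
ΔxΔp = 1.836e-35 J·s

Compare to the minimum allowed value ℏ/2:
ℏ/2 = 5.273e-35 J·s

Since ΔxΔp = 1.836e-35 J·s < 5.273e-35 J·s = ℏ/2,
the measurement violates the uncertainty principle.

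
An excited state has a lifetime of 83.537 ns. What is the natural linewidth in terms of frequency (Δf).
952.602 kHz

Using the energy-time uncertainty principle and E = hf:
ΔEΔt ≥ ℏ/2
hΔf·Δt ≥ ℏ/2

The minimum frequency uncertainty is:
Δf = ℏ/(2hτ) = 1/(4πτ)
Δf = 1/(4π × 8.354e-08 s)
Δf = 9.526e+05 Hz = 952.602 kHz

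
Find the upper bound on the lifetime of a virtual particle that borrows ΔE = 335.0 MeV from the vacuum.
9.824 × 10^-25 s

Using the energy-time uncertainty principle:
ΔEΔt ≥ ℏ/2

For a virtual particle borrowing energy ΔE, the maximum lifetime is:
Δt_max = ℏ/(2ΔE)

Converting energy:
ΔE = 335.0 MeV = 5.367e-11 J

Δt_max = (1.055e-34 J·s) / (2 × 5.367e-11 J)
Δt_max = 9.824e-25 s = 9.824 × 10^-25 s

Virtual particles with higher borrowed energy exist for shorter times.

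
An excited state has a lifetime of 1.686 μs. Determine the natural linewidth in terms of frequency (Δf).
47.199 kHz

Using the energy-time uncertainty principle and E = hf:
ΔEΔt ≥ ℏ/2
hΔf·Δt ≥ ℏ/2

The minimum frequency uncertainty is:
Δf = ℏ/(2hτ) = 1/(4πτ)
Δf = 1/(4π × 1.686e-06 s)
Δf = 4.720e+04 Hz = 47.199 kHz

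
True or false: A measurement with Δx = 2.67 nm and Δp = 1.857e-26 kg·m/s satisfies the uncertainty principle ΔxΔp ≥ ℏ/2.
No, it violates the uncertainty principle (impossible measurement).

Calculate the product ΔxΔp:
ΔxΔp = (2.670e-09 m) × (1.857e-26 kg·m/s)
ΔxΔp = 4.958e-35 J·s

Compare to the minimum allowed value ℏ/2:
ℏ/2 = 5.273e-35 J·s

Since ΔxΔp = 4.958e-35 J·s < 5.273e-35 J·s = ℏ/2,
the measurement violates the uncertainty principle.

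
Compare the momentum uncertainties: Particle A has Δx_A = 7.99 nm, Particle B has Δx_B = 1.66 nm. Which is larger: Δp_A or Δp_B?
Particle B has the larger minimum momentum uncertainty, by a factor of 4.81.

For each particle, the minimum momentum uncertainty is Δp_min = ℏ/(2Δx):

Particle A: Δp_A = ℏ/(2×7.990e-09 m) = 6.599e-27 kg·m/s
Particle B: Δp_B = ℏ/(2×1.660e-09 m) = 3.176e-26 kg·m/s

Ratio: Δp_B/Δp_A = 4.81

Since Δp_min ∝ 1/Δx, the particle with smaller position uncertainty (B) has larger momentum uncertainty.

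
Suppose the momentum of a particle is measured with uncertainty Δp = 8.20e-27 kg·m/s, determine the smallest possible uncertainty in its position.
6.430 nm

Using the Heisenberg uncertainty principle:
ΔxΔp ≥ ℏ/2

The minimum uncertainty in position is:
Δx_min = ℏ/(2Δp)
Δx_min = (1.055e-34 J·s) / (2 × 8.200e-27 kg·m/s)
Δx_min = 6.430e-09 m = 6.430 nm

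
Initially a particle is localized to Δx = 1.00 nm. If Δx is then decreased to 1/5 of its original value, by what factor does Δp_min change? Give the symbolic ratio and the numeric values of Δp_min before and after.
Original Δp_min = 5.273 × 10^-26 kg·m/s; new Δp'_min = 2.636 × 10^-25 kg·m/s; ratio Δp'_min/Δp_min = 5.

From the uncertainty principle ΔxΔp ≥ ℏ/2, the minimum momentum uncertainty is Δp_min = ℏ/(2Δx).

Original (Δx = 1.00 nm = 1.000e-09 m):
Δp_min = (1.055e-34 J·s)/(2 × 1.000e-09 m) = 5.273e-26 kg·m/s

When Δx → (1/5)Δx:
Δp'_min = ℏ/(2 × (1/5)Δx) = 5 × ℏ/(2Δx) = 5 × Δp_min
Δp'_min = 5 × 5.273e-26 kg·m/s = 2.636e-25 kg·m/s

Since Δp_min ∝ 1/Δx, when Δx is decreased to 1/5 of its original value, Δp_min increases to 5 times its original value.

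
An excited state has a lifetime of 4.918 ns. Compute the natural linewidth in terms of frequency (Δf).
16.181 MHz

Using the energy-time uncertainty principle and E = hf:
ΔEΔt ≥ ℏ/2
hΔf·Δt ≥ ℏ/2

The minimum frequency uncertainty is:
Δf = ℏ/(2hτ) = 1/(4πτ)
Δf = 1/(4π × 4.918e-09 s)
Δf = 1.618e+07 Hz = 16.181 MHz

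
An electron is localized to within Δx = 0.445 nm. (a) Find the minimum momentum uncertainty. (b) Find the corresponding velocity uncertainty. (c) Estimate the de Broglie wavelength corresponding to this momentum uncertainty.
(a) Δp_min = 1.185 × 10^-25 kg·m/s
(b) Δv_min = 130.076 km/s
(c) λ_dB = 5.592 nm

Step-by-step:

(a) From the uncertainty principle:
Δp_min = ℏ/(2Δx) = (1.055e-34 J·s)/(2 × 4.450e-10 m) = 1.185e-25 kg·m/s

(b) The velocity uncertainty:
Δv = Δp/m = (1.185e-25 kg·m/s)/(9.109e-31 kg) = 1.301e+05 m/s = 130.076 km/s

(c) The de Broglie wavelength for this momentum:
λ = h/p = (6.626e-34 J·s)/(1.185e-25 kg·m/s) = 5.592e-09 m = 5.592 nm

Note: The de Broglie wavelength is comparable to the localization size, as expected from wave-particle duality.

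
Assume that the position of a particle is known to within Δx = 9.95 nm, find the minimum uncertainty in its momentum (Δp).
5.299 × 10^-27 kg·m/s

Using the Heisenberg uncertainty principle:
ΔxΔp ≥ ℏ/2

The minimum uncertainty in momentum is:
Δp_min = ℏ/(2Δx)
Δp_min = (1.055e-34 J·s) / (2 × 9.950e-09 m)
Δp_min = 5.299e-27 kg·m/s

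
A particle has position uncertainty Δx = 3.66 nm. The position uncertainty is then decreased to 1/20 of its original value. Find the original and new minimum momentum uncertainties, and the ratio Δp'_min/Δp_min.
Original Δp_min = 1.441 × 10^-26 kg·m/s; new Δp'_min = 2.881 × 10^-25 kg·m/s; ratio Δp'_min/Δp_min = 20.

From the uncertainty principle ΔxΔp ≥ ℏ/2, the minimum momentum uncertainty is Δp_min = ℏ/(2Δx).

Original (Δx = 3.66 nm = 3.660e-09 m):
Δp_min = (1.055e-34 J·s)/(2 × 3.660e-09 m) = 1.441e-26 kg·m/s

When Δx → (1/20)Δx:
Δp'_min = ℏ/(2 × (1/20)Δx) = 20 × ℏ/(2Δx) = 20 × Δp_min
Δp'_min = 20 × 1.441e-26 kg·m/s = 2.881e-25 kg·m/s

Since Δp_min ∝ 1/Δx, when Δx is decreased to 1/20 of its original value, Δp_min increases to 20 times its original value.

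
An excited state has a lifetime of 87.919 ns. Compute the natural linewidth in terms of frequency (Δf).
905.123 kHz

Using the energy-time uncertainty principle and E = hf:
ΔEΔt ≥ ℏ/2
hΔf·Δt ≥ ℏ/2

The minimum frequency uncertainty is:
Δf = ℏ/(2hτ) = 1/(4πτ)
Δf = 1/(4π × 8.792e-08 s)
Δf = 9.051e+05 Hz = 905.123 kHz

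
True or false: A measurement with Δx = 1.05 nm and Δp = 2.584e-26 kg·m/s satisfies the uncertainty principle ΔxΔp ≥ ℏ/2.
No, it violates the uncertainty principle (impossible measurement).

Calculate the product ΔxΔp:
ΔxΔp = (1.050e-09 m) × (2.584e-26 kg·m/s)
ΔxΔp = 2.713e-35 J·s

Compare to the minimum allowed value ℏ/2:
ℏ/2 = 5.273e-35 J·s

Since ΔxΔp = 2.713e-35 J·s < 5.273e-35 J·s = ℏ/2,
the measurement violates the uncertainty principle.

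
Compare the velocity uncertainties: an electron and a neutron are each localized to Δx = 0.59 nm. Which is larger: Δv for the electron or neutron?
The electron has the larger minimum velocity uncertainty, by a ratio of 1838.7.

For both particles, Δp_min = ℏ/(2Δx) = 8.937e-26 kg·m/s (same for both).

The velocity uncertainty is Δv = Δp/m:
- electron: Δv = 8.937e-26 / 9.109e-31 = 9.811e+04 m/s = 98.108 km/s
- neutron: Δv = 8.937e-26 / 1.675e-27 = 5.336e+01 m/s = 53.358 m/s

Ratio: 9.811e+04 / 5.336e+01 = 1838.7

The lighter particle has larger velocity uncertainty because Δv ∝ 1/m.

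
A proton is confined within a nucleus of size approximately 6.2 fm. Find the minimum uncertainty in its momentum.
8.505 × 10^-21 kg·m/s

Using the Heisenberg uncertainty principle:
ΔxΔp ≥ ℏ/2

With Δx ≈ L = 6.200e-15 m (the confinement size):
Δp_min = ℏ/(2Δx)
Δp_min = (1.055e-34 J·s) / (2 × 6.200e-15 m)
Δp_min = 8.505e-21 kg·m/s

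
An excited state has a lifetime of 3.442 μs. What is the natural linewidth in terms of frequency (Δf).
23.120 kHz

Using the energy-time uncertainty principle and E = hf:
ΔEΔt ≥ ℏ/2
hΔf·Δt ≥ ℏ/2

The minimum frequency uncertainty is:
Δf = ℏ/(2hτ) = 1/(4πτ)
Δf = 1/(4π × 3.442e-06 s)
Δf = 2.312e+04 Hz = 23.120 kHz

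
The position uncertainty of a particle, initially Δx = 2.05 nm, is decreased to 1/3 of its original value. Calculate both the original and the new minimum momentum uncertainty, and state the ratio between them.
Original Δp_min = 2.572 × 10^-26 kg·m/s; new Δp'_min = 7.716 × 10^-26 kg·m/s; ratio Δp'_min/Δp_min = 3.

From the uncertainty principle ΔxΔp ≥ ℏ/2, the minimum momentum uncertainty is Δp_min = ℏ/(2Δx).

Original (Δx = 2.05 nm = 2.050e-09 m):
Δp_min = (1.055e-34 J·s)/(2 × 2.050e-09 m) = 2.572e-26 kg·m/s

When Δx → (1/3)Δx:
Δp'_min = ℏ/(2 × (1/3)Δx) = 3 × ℏ/(2Δx) = 3 × Δp_min
Δp'_min = 3 × 2.572e-26 kg·m/s = 7.716e-26 kg·m/s

Since Δp_min ∝ 1/Δx, when Δx is decreased to 1/3 of its original value, Δp_min increases to 3 times its original value.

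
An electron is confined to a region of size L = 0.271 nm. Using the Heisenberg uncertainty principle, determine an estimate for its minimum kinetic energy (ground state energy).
129.695 meV

Using the uncertainty principle to estimate ground state energy:

1. The position uncertainty is approximately the confinement size:
   Δx ≈ L = 2.710e-10 m

2. From ΔxΔp ≥ ℏ/2, the minimum momentum uncertainty is:
   Δp ≈ ℏ/(2L) = 1.946e-25 kg·m/s

3. The kinetic energy is approximately:
   KE ≈ (Δp)²/(2m) = (1.946e-25)²/(2 × 9.109e-31 kg)
   KE ≈ 2.078e-20 J = 129.695 meV

This is an order-of-magnitude estimate of the ground state energy.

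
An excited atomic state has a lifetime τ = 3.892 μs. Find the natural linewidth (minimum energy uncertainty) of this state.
84.560 peV

Using the energy-time uncertainty principle:
ΔEΔt ≥ ℏ/2

The lifetime τ represents the time uncertainty Δt.
The natural linewidth (minimum energy uncertainty) is:

ΔE = ℏ/(2τ)
ΔE = (1.055e-34 J·s) / (2 × 3.892e-06 s)
ΔE = 1.355e-29 J = 84.560 peV

This natural linewidth limits the precision of spectroscopic measurements.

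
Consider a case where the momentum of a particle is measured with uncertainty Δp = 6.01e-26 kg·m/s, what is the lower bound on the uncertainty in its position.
877.348 pm

Using the Heisenberg uncertainty principle:
ΔxΔp ≥ ℏ/2

The minimum uncertainty in position is:
Δx_min = ℏ/(2Δp)
Δx_min = (1.055e-34 J·s) / (2 × 6.010e-26 kg·m/s)
Δx_min = 8.773e-10 m = 877.348 pm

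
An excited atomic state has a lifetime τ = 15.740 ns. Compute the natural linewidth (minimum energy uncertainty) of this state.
20.909 neV

Using the energy-time uncertainty principle:
ΔEΔt ≥ ℏ/2

The lifetime τ represents the time uncertainty Δt.
The natural linewidth (minimum energy uncertainty) is:

ΔE = ℏ/(2τ)
ΔE = (1.055e-34 J·s) / (2 × 1.574e-08 s)
ΔE = 3.350e-27 J = 20.909 neV

This natural linewidth limits the precision of spectroscopic measurements.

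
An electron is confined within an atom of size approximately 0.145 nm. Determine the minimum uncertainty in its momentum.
3.636 × 10^-25 kg·m/s

Using the Heisenberg uncertainty principle:
ΔxΔp ≥ ℏ/2

With Δx ≈ L = 1.450e-10 m (the confinement size):
Δp_min = ℏ/(2Δx)
Δp_min = (1.055e-34 J·s) / (2 × 1.450e-10 m)
Δp_min = 3.636e-25 kg·m/s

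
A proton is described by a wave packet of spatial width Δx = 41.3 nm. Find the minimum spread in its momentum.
1.277 × 10^-27 kg·m/s

For a wave packet, the spatial width Δx and momentum spread Δp are related by the uncertainty principle:
ΔxΔp ≥ ℏ/2

The minimum momentum spread is:
Δp_min = ℏ/(2Δx)
Δp_min = (1.055e-34 J·s) / (2 × 4.130e-08 m)
Δp_min = 1.277e-27 kg·m/s

A wave packet cannot have both a well-defined position and well-defined momentum.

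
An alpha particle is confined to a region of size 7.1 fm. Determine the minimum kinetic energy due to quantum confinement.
25.904 keV

Using the uncertainty principle:

1. Position uncertainty: Δx ≈ 7.100e-15 m
2. Minimum momentum uncertainty: Δp = ℏ/(2Δx) = 7.427e-21 kg·m/s
3. Minimum kinetic energy:
   KE = (Δp)²/(2m) = (7.427e-21)²/(2 × 6.645e-27 kg)
   KE = 4.150e-15 J = 25.904 keV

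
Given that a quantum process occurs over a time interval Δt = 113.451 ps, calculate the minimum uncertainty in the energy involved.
2.901 μeV

Using the energy-time uncertainty principle:
ΔEΔt ≥ ℏ/2

The minimum uncertainty in energy is:
ΔE_min = ℏ/(2Δt)
ΔE_min = (1.055e-34 J·s) / (2 × 1.135e-10 s)
ΔE_min = 4.648e-25 J = 2.901 μeV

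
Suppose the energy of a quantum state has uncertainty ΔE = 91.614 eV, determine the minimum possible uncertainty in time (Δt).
3.592 as

Using the energy-time uncertainty principle:
ΔEΔt ≥ ℏ/2

The minimum uncertainty in time is:
Δt_min = ℏ/(2ΔE)
Δt_min = (1.055e-34 J·s) / (2 × 1.468e-17 J)
Δt_min = 3.592e-18 s = 3.592 as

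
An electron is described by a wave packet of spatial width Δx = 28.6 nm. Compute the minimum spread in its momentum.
1.844 × 10^-27 kg·m/s

For a wave packet, the spatial width Δx and momentum spread Δp are related by the uncertainty principle:
ΔxΔp ≥ ℏ/2

The minimum momentum spread is:
Δp_min = ℏ/(2Δx)
Δp_min = (1.055e-34 J·s) / (2 × 2.860e-08 m)
Δp_min = 1.844e-27 kg·m/s

A wave packet cannot have both a well-defined position and well-defined momentum.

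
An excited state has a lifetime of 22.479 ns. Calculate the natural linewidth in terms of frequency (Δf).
3.540 MHz

Using the energy-time uncertainty principle and E = hf:
ΔEΔt ≥ ℏ/2
hΔf·Δt ≥ ℏ/2

The minimum frequency uncertainty is:
Δf = ℏ/(2hτ) = 1/(4πτ)
Δf = 1/(4π × 2.248e-08 s)
Δf = 3.540e+06 Hz = 3.540 MHz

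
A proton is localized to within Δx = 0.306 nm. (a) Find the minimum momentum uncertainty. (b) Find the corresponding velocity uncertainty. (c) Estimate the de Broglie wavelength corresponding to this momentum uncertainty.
(a) Δp_min = 1.723 × 10^-25 kg·m/s
(b) Δv_min = 103.021 m/s
(c) λ_dB = 3.845 nm

Step-by-step:

(a) From the uncertainty principle:
Δp_min = ℏ/(2Δx) = (1.055e-34 J·s)/(2 × 3.060e-10 m) = 1.723e-25 kg·m/s

(b) The velocity uncertainty:
Δv = Δp/m = (1.723e-25 kg·m/s)/(1.673e-27 kg) = 1.030e+02 m/s = 103.021 m/s

(c) The de Broglie wavelength for this momentum:
λ = h/p = (6.626e-34 J·s)/(1.723e-25 kg·m/s) = 3.845e-09 m = 3.845 nm

Note: The de Broglie wavelength is comparable to the localization size, as expected from wave-particle duality.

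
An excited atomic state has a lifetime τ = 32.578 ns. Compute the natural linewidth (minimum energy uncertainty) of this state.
10.102 neV

Using the energy-time uncertainty principle:
ΔEΔt ≥ ℏ/2

The lifetime τ represents the time uncertainty Δt.
The natural linewidth (minimum energy uncertainty) is:

ΔE = ℏ/(2τ)
ΔE = (1.055e-34 J·s) / (2 × 3.258e-08 s)
ΔE = 1.619e-27 J = 10.102 neV

This natural linewidth limits the precision of spectroscopic measurements.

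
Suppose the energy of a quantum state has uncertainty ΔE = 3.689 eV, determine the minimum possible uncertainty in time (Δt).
89.213 as

Using the energy-time uncertainty principle:
ΔEΔt ≥ ℏ/2

The minimum uncertainty in time is:
Δt_min = ℏ/(2ΔE)
Δt_min = (1.055e-34 J·s) / (2 × 5.910e-19 J)
Δt_min = 8.921e-17 s = 89.213 as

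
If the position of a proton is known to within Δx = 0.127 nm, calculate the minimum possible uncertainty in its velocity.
248.225 m/s

Using the Heisenberg uncertainty principle and Δp = mΔv:
ΔxΔp ≥ ℏ/2
Δx(mΔv) ≥ ℏ/2

The minimum uncertainty in velocity is:
Δv_min = ℏ/(2mΔx)
Δv_min = (1.055e-34 J·s) / (2 × 1.673e-27 kg × 1.270e-10 m)
Δv_min = 2.482e+02 m/s = 248.225 m/s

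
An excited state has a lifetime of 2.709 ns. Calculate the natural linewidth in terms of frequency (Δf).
29.375 MHz

Using the energy-time uncertainty principle and E = hf:
ΔEΔt ≥ ℏ/2
hΔf·Δt ≥ ℏ/2

The minimum frequency uncertainty is:
Δf = ℏ/(2hτ) = 1/(4πτ)
Δf = 1/(4π × 2.709e-09 s)
Δf = 2.938e+07 Hz = 29.375 MHz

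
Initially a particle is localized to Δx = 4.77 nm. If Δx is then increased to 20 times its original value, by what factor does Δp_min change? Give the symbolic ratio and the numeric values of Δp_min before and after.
Original Δp_min = 1.105 × 10^-26 kg·m/s; new Δp'_min = 5.527 × 10^-28 kg·m/s; ratio Δp'_min/Δp_min = 1/20.

From the uncertainty principle ΔxΔp ≥ ℏ/2, the minimum momentum uncertainty is Δp_min = ℏ/(2Δx).

Original (Δx = 4.77 nm = 4.770e-09 m):
Δp_min = (1.055e-34 J·s)/(2 × 4.770e-09 m) = 1.105e-26 kg·m/s

When Δx → 20Δx:
Δp'_min = ℏ/(2 × 20Δx) = (1/20) × ℏ/(2Δx) = (1/20) × Δp_min
Δp'_min = 1/20 × 1.105e-26 kg·m/s = 5.527e-28 kg·m/s

Since Δp_min ∝ 1/Δx, when Δx is increased to 20 times its original value, Δp_min decreases to 1/20 of its original value.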